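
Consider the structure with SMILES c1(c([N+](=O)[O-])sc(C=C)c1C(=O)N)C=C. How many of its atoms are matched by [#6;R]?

The query [#6;R] means: carbon that is part of a ring.
Check the 15 heavy atoms by environment: 1× s (aromatic, in 5-ring) → no; 4× c (aromatic, in 5-ring) → match; 5× C (acyclic) → no; 1× N (charge +1, acyclic) → no; 1× O (charge -1, acyclic) → no; 2× O (acyclic) → no; 1× N (acyclic) → no.
That gives 4 matching atoms.

4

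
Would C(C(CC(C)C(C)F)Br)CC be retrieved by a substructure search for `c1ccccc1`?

The pattern c1ccccc1 describes six aromatic carbons in a ring — a benzene ring.
The closest candidate here is a methyl group (-CH3), but no six-membered all-carbon aromatic ring is present. No other fragment satisfies the full query, so there is no match.

No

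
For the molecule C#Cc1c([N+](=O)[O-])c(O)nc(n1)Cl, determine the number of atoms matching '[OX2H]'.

The query [OX2H] means: aliphatic oxygen with two connections, one of which is H — an -OH oxygen.
Check the 13 heavy atoms by environment: 2× n (aromatic, H0, X2) → no; 4× c (aromatic, H0, X3) → no; 1× O (H1, X2) → match; 1× Cl (H0, X1) → no; 1× N (charge +1, H0, X3) → no; 1× O (charge -1, H0, X1) → no; 1× O (H0, X1) → no; 1× C (H0, X2) → no; 1× C (H1, X2) → no.
That gives 1 matching atom.

1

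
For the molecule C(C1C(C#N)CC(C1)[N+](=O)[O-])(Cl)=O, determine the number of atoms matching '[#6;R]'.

5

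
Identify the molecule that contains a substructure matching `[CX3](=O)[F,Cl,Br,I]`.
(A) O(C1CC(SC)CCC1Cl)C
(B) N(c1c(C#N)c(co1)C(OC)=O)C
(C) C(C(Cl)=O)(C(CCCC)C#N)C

[CX3](=O)[F,Cl,Br,I] describes a carbonyl carbon bonded to a halogen (an acyl halide).
(A) has a chloro substituent but the Cl is not on a carbonyl carbon.
(B) has a methyl-ester group (-C(=O)OCH3) but the carbonyl is bonded to -O-C, not to a halogen.
(C) contains an acyl chloride (-C(=O)Cl), which satisfies every atom and bond constraint.
So the answer is (C).

C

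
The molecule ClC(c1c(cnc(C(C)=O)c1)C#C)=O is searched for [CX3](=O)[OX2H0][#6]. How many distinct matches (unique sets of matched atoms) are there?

[CX3](=O)[OX2H0][#6] is the SMARTS for an ester: a carbonyl carbon bonded to an oxygen that is itself bonded to carbon (no H on that O).
No fragment in the molecule satisfies every constraint, giving 0 matches.

0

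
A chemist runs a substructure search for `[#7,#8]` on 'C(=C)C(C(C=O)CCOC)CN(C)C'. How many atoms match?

3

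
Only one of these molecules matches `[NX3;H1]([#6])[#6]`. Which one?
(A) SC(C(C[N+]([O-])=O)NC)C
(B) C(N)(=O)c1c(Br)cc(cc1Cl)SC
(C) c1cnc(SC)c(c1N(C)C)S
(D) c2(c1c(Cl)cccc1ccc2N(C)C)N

A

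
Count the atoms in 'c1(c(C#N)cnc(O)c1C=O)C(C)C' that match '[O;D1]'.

2

Check the 14 heavy atoms by environment: 1× n (aromatic, D2) → no; 1× c (aromatic, D2) → no; 4× c (aromatic, D3) → no; 2× O (D1) → match; 2× C (D2) → no; 1× N (D1) → no; 1× C (D3) → no; 2× C (D1) → no.
That gives 2 matching atoms.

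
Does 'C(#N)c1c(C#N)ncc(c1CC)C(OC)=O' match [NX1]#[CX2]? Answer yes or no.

Yes

The pattern [NX1]#[CX2] describes a nitrogen triple-bonded to a two-connected carbon — a nitrile.
The molecule carries a nitrile (-C#N), whose atoms satisfy every constraint of the query, so the pattern matches.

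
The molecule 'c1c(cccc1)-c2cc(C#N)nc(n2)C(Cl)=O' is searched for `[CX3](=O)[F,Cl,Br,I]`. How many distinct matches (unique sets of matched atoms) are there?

1

[CX3](=O)[F,Cl,Br,I] is the SMARTS for an acyl halide: a carbonyl carbon bonded to a halogen.
Exactly one fragment in the molecule meets all constraints, giving 1 match.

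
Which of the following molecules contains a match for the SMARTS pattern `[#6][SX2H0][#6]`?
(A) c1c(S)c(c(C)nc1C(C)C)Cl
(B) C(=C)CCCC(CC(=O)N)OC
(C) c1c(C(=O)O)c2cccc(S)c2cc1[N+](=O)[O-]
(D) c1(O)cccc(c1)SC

D

[#6][SX2H0][#6] describes an aliphatic sulfur bridging two carbons with no H on the sulfur (a thioether).
(A) has a thiol (-SH) but the sulfur has H1, not H0 bridging two carbons.
(B) has a methoxy ether (-OCH3) but the bridging atom is O, not S.
(C) has a thiol (-SH) but the sulfur has H1, not H0 bridging two carbons.
(D) contains a methylthio ether (-SCH3), which satisfies every atom and bond constraint.
So the answer is (D).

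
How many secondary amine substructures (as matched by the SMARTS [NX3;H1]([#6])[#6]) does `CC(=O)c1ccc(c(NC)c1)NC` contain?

[NX3;H1]([#6])[#6] is the SMARTS for a secondary amine: a trivalent nitrogen with one H, bonded to two carbons.
The molecule carries 2 separate instances of an N-methylamino group (-NHCH3) meeting every constraint; each maps to a distinct set of atoms, giving 2 matches.

2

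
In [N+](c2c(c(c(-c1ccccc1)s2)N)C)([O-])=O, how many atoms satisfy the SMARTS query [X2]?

1

The query [X2] means: any atom with exactly two total connections (bonds + H).
Check the 16 heavy atoms by environment: 1× s (aromatic, X2) → match; 10× c (aromatic, X3) → no; 1× N (charge +1, X3) → no; 1× O (charge -1, X1) → no; 1× O (X1) → no; 1× N (X3) → no; 1× C (X4) → no.
That gives 1 matching atom.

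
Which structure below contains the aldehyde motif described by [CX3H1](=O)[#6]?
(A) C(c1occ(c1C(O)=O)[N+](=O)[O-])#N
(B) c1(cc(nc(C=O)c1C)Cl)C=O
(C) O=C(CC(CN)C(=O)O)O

[CX3H1](=O)[#6] describes an sp2 carbon with one H, double-bonded to O and single-bonded to carbon (an aldehyde).
(A) has a carboxylic acid group (-C(=O)OH) but the carbonyl carbon has H0 and is bonded to O, not H1.
(B) contains an aldehyde (-CHO), which satisfies every atom and bond constraint.
(C) has a carboxylic acid group (-C(=O)OH) but the carbonyl carbon has H0 and is bonded to O, not H1.
So the answer is (B).

B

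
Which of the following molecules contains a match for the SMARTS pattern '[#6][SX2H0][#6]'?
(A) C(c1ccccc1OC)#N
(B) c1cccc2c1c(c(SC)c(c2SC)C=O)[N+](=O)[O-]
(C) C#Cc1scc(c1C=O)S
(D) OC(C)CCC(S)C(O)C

[#6][SX2H0][#6] describes an aliphatic sulfur bridging two carbons with no H on the sulfur (a thioether).
(A) has a methoxy ether (-OCH3) but the bridging atom is O, not S.
(B) contains a methylthio ether (-SCH3), which satisfies every atom and bond constraint.
(C) has a thiol (-SH) but the sulfur has H1, not H0 bridging two carbons.
(D) has a thiol (-SH) but the sulfur has H1, not H0 bridging two carbons.
So the answer is (B).

B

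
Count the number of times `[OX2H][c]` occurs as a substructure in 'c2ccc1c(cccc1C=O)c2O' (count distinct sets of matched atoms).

1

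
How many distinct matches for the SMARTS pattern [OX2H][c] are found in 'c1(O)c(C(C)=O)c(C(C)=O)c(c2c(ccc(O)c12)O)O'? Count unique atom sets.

4

[OX2H][c] is the SMARTS for a phenol: a hydroxyl oxygen attached to an aromatic carbon.
The molecule carries 4 separate instances of a hydroxyl group (-OH) meeting every constraint; each maps to a distinct set of atoms, giving 4 matches.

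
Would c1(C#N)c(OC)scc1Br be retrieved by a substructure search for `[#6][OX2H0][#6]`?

Yes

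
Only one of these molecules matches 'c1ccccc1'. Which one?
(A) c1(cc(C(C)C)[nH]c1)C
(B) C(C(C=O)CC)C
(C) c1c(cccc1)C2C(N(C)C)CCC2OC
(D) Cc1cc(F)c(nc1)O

C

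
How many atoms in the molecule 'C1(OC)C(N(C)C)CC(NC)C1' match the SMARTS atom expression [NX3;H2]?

0

The query [NX3;H2] means: aliphatic N with 3 total connections, two of them H — an -NH2 nitrogen (amine or amide).
Check the 12 heavy atoms by environment: 3× C (H1, X4) → no; 2× C (H2, X4) → no; 1× N (H1, X3) → no; 4× C (H3, X4) → no; 1× O (H0, X2) → no; 1× N (H0, X3) → no.
No environment satisfies the query, so 0 matching atoms.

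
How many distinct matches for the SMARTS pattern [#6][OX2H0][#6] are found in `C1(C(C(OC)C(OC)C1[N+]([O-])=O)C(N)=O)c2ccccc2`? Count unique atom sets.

2

[#6][OX2H0][#6] is the SMARTS for an ether: an aliphatic oxygen bridging two carbons with no H on the oxygen.
The molecule carries 2 separate instances of a methoxy ether (-OCH3) meeting every constraint; each maps to a distinct set of atoms, giving 2 matches.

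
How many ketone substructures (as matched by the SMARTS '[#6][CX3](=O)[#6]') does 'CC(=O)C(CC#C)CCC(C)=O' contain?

2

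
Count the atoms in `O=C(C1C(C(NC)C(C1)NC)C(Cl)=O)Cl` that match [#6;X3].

2

The query [#6;X3] means: any carbon (aromatic or not) with three total connections.
Check the 15 heavy atoms by environment: 7× C (X4) → no; 2× N (X3) → no; 2× C (X3) → match; 2× O (X1) → no; 2× Cl (X1) → no.
That gives 2 matching atoms.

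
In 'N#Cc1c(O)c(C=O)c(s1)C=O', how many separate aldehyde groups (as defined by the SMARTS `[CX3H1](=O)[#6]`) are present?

2

[CX3H1](=O)[#6] is the SMARTS for an aldehyde: an sp2 carbon with one H, double-bonded to O and single-bonded to carbon.
The molecule carries 2 separate instances of an aldehyde (-CHO) meeting every constraint; each maps to a distinct set of atoms, giving 2 matches.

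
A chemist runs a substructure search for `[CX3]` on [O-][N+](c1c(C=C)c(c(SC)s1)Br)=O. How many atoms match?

2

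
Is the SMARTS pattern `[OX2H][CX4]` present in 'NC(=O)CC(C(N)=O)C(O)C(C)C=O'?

Yes

The pattern [OX2H][CX4] describes a hydroxyl oxygen bound to an sp3 (X4) carbon — an aliphatic alcohol.
The molecule carries a hydroxyl group (-OH), whose atoms satisfy every constraint of the query, so the pattern matches.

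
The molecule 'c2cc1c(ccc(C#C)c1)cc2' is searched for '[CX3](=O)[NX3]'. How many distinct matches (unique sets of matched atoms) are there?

[CX3](=O)[NX3] is the SMARTS for an amide: a carbonyl carbon bonded to a trivalent nitrogen.
No fragment in the molecule satisfies every constraint, giving 0 matches.

0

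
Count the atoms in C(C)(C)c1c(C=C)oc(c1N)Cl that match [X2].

1

The query [X2] means: any atom with exactly two total connections (bonds + H).
Check the 12 heavy atoms by environment: 1× o (aromatic, X2) → match; 4× c (aromatic, X3) → no; 3× C (X4) → no; 1× Cl (X1) → no; 2× C (X3) → no; 1× N (X3) → no.
That gives 1 matching atom.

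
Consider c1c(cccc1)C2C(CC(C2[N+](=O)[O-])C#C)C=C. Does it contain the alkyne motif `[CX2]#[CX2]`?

The pattern [CX2]#[CX2] describes a carbon-carbon triple bond — an alkyne.
The molecule carries an ethynyl group (-C#CH), whose atoms satisfy every constraint of the query, so the pattern matches.

Yes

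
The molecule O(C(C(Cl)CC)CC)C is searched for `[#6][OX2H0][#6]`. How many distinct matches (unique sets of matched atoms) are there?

1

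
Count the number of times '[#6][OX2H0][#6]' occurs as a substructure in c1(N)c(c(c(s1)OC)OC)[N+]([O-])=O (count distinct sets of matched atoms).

[#6][OX2H0][#6] is the SMARTS for an ether: an aliphatic oxygen bridging two carbons with no H on the oxygen.
The molecule carries 2 separate instances of a methoxy ether (-OCH3) meeting every constraint; each maps to a distinct set of atoms, giving 2 matches.

2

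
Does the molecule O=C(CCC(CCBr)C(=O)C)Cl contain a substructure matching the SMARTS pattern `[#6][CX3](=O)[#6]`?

Yes

The pattern [#6][CX3](=O)[#6] describes a carbonyl carbon (no H) flanked by two carbons — a ketone.
The molecule carries an acetyl/ketone group (-C(=O)CH3), whose atoms satisfy every constraint of the query, so the pattern matches.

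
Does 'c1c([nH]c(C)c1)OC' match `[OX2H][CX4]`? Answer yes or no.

No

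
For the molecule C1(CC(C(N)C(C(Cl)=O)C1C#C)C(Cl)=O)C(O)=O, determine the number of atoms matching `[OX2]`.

1

Check the 18 heavy atoms by environment: 6× C (X4) → no; 3× C (X3) → no; 3× O (X1) → no; 1× O (X2) → match; 2× C (X2) → no; 2× Cl (X1) → no; 1× N (X3) → no.
That gives 1 matching atom.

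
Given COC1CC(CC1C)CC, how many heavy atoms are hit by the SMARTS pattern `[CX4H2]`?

The query [CX4H2] means: sp3 carbon (X4) with exactly two hydrogens.
Check the 10 heavy atoms by environment: 3× C (H2, X4) → match; 3× C (H1, X4) → no; 1× O (H0, X2) → no; 3× C (H3, X4) → no.
That gives 3 matching atoms.

3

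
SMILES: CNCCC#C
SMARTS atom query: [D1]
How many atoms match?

2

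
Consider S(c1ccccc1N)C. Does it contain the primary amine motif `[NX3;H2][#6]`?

The pattern [NX3;H2][#6] describes a trivalent nitrogen with two H attached to carbon — a primary amine.
The molecule carries a primary amino group (-NH2), whose atoms satisfy every constraint of the query, so the pattern matches.

Yes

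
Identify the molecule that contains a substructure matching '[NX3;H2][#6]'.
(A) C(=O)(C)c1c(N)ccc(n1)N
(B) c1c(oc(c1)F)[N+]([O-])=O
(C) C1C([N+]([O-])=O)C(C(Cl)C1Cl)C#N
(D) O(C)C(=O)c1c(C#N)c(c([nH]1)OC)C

A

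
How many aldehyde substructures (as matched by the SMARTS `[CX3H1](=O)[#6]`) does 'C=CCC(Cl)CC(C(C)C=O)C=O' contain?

2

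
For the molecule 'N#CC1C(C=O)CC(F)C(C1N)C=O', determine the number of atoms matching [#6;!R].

3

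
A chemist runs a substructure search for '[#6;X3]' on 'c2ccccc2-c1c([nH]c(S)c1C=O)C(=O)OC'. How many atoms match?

The query [#6;X3] means: any carbon (aromatic or not) with three total connections.
Check the 18 heavy atoms by environment: 1× n (aromatic, X3) → no; 10× c (aromatic, X3) → match; 2× C (X3) → match; 2× O (X1) → no; 1× O (X2) → no; 1× C (X4) → no; 1× S (X2) → no.
Summing the matching environments: 10 + 2 = 12 matching atoms.

12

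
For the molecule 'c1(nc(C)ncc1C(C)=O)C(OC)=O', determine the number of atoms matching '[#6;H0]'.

5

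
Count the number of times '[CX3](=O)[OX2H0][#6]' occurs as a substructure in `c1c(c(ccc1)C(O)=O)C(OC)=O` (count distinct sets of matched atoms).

[CX3](=O)[OX2H0][#6] is the SMARTS for an ester: a carbonyl carbon bonded to an oxygen that is itself bonded to carbon (no H on that O).
Exactly one fragment in the molecule meets all constraints, giving 1 match.

1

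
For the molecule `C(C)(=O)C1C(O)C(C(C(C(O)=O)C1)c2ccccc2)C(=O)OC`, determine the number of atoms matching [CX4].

The query [CX4] means: C with X4: aliphatic carbon with exactly 4 total connections (bonds + H).
Check the 23 heavy atoms by environment: 8× C (X4) → match; 3× O (X2) → no; 3× C (X3) → no; 3× O (X1) → no; 6× c (aromatic, X3) → no.
That gives 8 matching atoms.

8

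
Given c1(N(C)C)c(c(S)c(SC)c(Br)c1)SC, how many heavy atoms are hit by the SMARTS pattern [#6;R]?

6

Check the 15 heavy atoms by environment: 6× c (aromatic, in 6-ring) → match; 3× S (acyclic) → no; 4× C (acyclic) → no; 1× Br (acyclic) → no; 1× N (acyclic) → no.
That gives 6 matching atoms.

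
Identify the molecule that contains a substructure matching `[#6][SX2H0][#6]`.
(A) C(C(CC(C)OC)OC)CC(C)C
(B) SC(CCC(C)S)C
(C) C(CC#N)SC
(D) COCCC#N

[#6][SX2H0][#6] describes an aliphatic sulfur bridging two carbons with no H on the sulfur (a thioether).
(A) has a methoxy ether (-OCH3) but the bridging atom is O, not S.
(B) has a thiol (-SH) but the sulfur has H1, not H0 bridging two carbons.
(C) contains a methylthio ether (-SCH3), which satisfies every atom and bond constraint.
(D) has a methoxy ether (-OCH3) but the bridging atom is O, not S.
So the answer is (C).

C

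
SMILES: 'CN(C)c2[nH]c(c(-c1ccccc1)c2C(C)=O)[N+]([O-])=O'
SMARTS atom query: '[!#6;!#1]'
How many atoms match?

Check the 20 heavy atoms by environment: 1× n (aromatic) → match; 10× c (aromatic) → no; 1× N → match; 4× C → no; 1× N (charge +1) → match; 1× O (charge -1) → match; 2× O → match.
Summing the matching environments: 1 + 1 + 1 + 1 + 2 = 6 matching atoms.

6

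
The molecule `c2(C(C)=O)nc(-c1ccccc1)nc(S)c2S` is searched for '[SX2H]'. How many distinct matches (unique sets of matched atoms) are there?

2

[SX2H] is the SMARTS for a thiol: an aliphatic sulfur with two connections, one being H.
The molecule carries 2 separate instances of a thiol (-SH) meeting every constraint; each maps to a distinct set of atoms, giving 2 matches.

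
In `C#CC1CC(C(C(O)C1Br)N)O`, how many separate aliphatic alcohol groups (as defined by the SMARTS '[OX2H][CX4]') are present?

2

[OX2H][CX4] is the SMARTS for an aliphatic alcohol: a hydroxyl oxygen bound to an sp3 (X4) carbon.
The molecule carries 2 separate instances of a hydroxyl group (-OH) meeting every constraint; each maps to a distinct set of atoms, giving 2 matches.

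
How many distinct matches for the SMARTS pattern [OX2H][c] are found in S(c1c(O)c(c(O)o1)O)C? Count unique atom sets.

3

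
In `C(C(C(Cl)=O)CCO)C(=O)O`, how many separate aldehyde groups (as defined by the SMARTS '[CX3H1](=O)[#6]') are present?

[CX3H1](=O)[#6] is the SMARTS for an aldehyde: an sp2 carbon with one H, double-bonded to O and single-bonded to carbon.
The molecule has a carboxylic acid group (-C(=O)OH), but the carbonyl carbon has H0 and is bonded to O, not H1; nothing else fits, so there are 0 matches.

0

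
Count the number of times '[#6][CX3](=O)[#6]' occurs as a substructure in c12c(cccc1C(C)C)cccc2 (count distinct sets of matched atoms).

0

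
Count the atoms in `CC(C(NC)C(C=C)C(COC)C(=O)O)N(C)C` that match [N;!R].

2

The query [N;!R] means: aliphatic nitrogen not in a ring.
Check the 18 heavy atoms by environment: 13× C (acyclic) → no; 2× N (acyclic) → match; 3× O (acyclic) → no.
That gives 2 matching atoms.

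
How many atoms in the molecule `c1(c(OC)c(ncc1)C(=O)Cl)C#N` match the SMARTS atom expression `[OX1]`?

1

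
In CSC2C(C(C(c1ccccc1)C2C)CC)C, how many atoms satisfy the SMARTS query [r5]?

Check the 17 heavy atoms by environment: 5× C (in 5-ring) → match; 1× S (acyclic) → no; 5× C (acyclic) → no; 6× c (aromatic, in 6-ring) → no.
That gives 5 matching atoms.

5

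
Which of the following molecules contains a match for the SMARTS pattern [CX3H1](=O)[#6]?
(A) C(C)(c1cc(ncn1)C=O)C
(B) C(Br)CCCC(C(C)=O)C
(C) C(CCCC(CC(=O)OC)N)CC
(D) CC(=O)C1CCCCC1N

A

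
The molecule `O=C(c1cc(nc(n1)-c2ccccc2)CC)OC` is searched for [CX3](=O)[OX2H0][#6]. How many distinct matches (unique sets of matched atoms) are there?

[CX3](=O)[OX2H0][#6] is the SMARTS for an ester: a carbonyl carbon bonded to an oxygen that is itself bonded to carbon (no H on that O).
Exactly one fragment in the molecule meets all constraints, giving 1 match.

1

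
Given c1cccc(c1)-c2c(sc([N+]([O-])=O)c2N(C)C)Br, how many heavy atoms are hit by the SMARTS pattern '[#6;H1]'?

5

The query [#6;H1] means: any carbon bearing exactly one hydrogen.
Check the 18 heavy atoms by environment: 1× s (aromatic, H0) → no; 5× c (aromatic, H0) → no; 1× N (charge +1, H0) → no; 1× O (charge -1, H0) → no; 1× O (H0) → no; 1× Br (H0) → no; 5× c (aromatic, H1) → match; 1× N (H0) → no; 2× C (H3) → no.
That gives 5 matching atoms.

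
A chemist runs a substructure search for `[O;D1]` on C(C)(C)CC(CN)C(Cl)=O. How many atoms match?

1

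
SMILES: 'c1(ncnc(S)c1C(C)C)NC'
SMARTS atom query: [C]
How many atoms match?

The query [C] means: uppercase C matches aliphatic (non-aromatic) carbon only.
Check the 12 heavy atoms by environment: 2× n (aromatic) → no; 4× c (aromatic) → no; 1× S → no; 1× N → no; 4× C → match.
That gives 4 matching atoms.

4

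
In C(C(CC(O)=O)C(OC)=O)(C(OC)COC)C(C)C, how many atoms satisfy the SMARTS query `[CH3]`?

The query [CH3] means: aliphatic carbon with exactly three hydrogens.
Check the 19 heavy atoms by environment: 2× C (H2) → no; 4× C (H1) → no; 5× O (H0) → no; 5× C (H3) → match; 2× C (H0) → no; 1× O (H1) → no.
That gives 5 matching atoms.

5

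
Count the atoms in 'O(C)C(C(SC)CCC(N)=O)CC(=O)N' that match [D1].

The query [D1] means: atom with exactly one heavy-atom neighbour (degree 1).
Check the 15 heavy atoms by environment: 3× C (D2) → no; 4× C (D3) → no; 2× O (D1) → match; 2× N (D1) → match; 1× O (D2) → no; 2× C (D1) → match; 1× S (D2) → no.
Summing the matching environments: 2 + 2 + 2 = 6 matching atoms.

6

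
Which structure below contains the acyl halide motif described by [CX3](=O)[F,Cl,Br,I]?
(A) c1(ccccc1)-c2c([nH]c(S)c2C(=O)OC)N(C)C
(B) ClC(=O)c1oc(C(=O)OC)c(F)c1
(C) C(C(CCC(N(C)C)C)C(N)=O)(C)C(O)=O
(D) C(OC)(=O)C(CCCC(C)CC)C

B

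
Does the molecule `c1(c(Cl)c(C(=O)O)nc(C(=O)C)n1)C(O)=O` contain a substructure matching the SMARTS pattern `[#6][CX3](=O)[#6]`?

Yes

The pattern [#6][CX3](=O)[#6] describes a carbonyl carbon (no H) flanked by two carbons — a ketone.
The molecule carries an acetyl/ketone group (-C(=O)CH3), whose atoms satisfy every constraint of the query, so the pattern matches.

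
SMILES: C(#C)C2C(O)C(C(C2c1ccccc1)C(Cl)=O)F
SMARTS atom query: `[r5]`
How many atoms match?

5

The query [r5] means: r5 matches atoms in a five-membered ring.
Check the 18 heavy atoms by environment: 5× C (in 5-ring) → match; 2× O (acyclic) → no; 3× C (acyclic) → no; 6× c (aromatic, in 6-ring) → no; 1× F (acyclic) → no; 1× Cl (acyclic) → no.
That gives 5 matching atoms.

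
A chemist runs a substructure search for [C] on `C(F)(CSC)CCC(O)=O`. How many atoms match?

6

Check the 10 heavy atoms by environment: 6× C → match; 2× O → no; 1× F → no; 1× S → no.
That gives 6 matching atoms.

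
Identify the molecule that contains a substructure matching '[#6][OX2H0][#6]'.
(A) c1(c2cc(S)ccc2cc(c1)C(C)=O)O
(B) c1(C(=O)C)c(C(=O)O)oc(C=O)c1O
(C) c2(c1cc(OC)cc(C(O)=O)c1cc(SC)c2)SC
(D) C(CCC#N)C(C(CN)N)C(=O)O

C

[#6][OX2H0][#6] describes an aliphatic oxygen bridging two carbons with no H on the oxygen (an ether).
(A) has a hydroxyl group (-OH) but the oxygen has H1, not H0 bridging two carbons.
(B) has a carboxylic acid group (-C(=O)OH) but the -OH oxygen has H1; the =O is OX1, not OX2.
(C) contains a methoxy ether (-OCH3), which satisfies every atom and bond constraint.
(D) has a carboxylic acid group (-C(=O)OH) but the -OH oxygen has H1; the =O is OX1, not OX2.
So the answer is (C).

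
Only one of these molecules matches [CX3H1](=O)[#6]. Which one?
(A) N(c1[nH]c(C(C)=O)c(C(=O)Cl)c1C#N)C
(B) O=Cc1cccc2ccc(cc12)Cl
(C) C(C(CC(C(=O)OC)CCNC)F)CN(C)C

[CX3H1](=O)[#6] describes an sp2 carbon with one H, double-bonded to O and single-bonded to carbon (an aldehyde).
(A) has an acetyl/ketone group (-C(=O)CH3) but the carbonyl carbon has H0 (two carbon neighbours), not H1.
(B) contains an aldehyde (-CHO), which satisfies every atom and bond constraint.
(C) has a methyl-ester group (-C(=O)OCH3) but the carbonyl carbon has H0, not H1.
So the answer is (B).

B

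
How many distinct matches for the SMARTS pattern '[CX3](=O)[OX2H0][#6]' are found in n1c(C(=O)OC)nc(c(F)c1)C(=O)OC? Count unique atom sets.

2

[CX3](=O)[OX2H0][#6] is the SMARTS for an ester: a carbonyl carbon bonded to an oxygen that is itself bonded to carbon (no H on that O).
The molecule carries 2 separate instances of a methyl-ester group (-C(=O)OCH3) meeting every constraint; each maps to a distinct set of atoms, giving 2 matches.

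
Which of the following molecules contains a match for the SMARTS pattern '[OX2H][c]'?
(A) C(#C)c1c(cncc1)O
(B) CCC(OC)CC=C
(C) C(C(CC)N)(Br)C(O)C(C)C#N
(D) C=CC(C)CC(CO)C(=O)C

[OX2H][c] describes a hydroxyl oxygen attached to an aromatic carbon (a phenol).
(A) contains a hydroxyl group (-OH), which satisfies every atom and bond constraint.
(B) has a methoxy ether (-OCH3) but the oxygen has H0, not H1.
(C) has a hydroxyl group (-OH) but the -OH is on an aliphatic carbon, not an aromatic c.
(D) has a hydroxyl group (-OH) but the -OH is on an aliphatic carbon, not an aromatic c.
So the answer is (A).

A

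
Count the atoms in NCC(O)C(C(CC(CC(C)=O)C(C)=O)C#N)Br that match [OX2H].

The query [OX2H] means: aliphatic oxygen with two connections, one of which is H — an -OH oxygen.
Check the 18 heavy atoms by environment: 3× C (H2, X4) → no; 4× C (H1, X4) → no; 2× C (H0, X3) → no; 2× O (H0, X1) → no; 2× C (H3, X4) → no; 1× O (H1, X2) → match; 1× N (H2, X3) → no; 1× Br (H0, X1) → no; 1× C (H0, X2) → no; 1× N (H0, X1) → no.
That gives 1 matching atom.

1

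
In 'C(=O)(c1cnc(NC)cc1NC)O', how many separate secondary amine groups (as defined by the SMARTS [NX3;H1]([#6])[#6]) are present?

2

[NX3;H1]([#6])[#6] is the SMARTS for a secondary amine: a trivalent nitrogen with one H, bonded to two carbons.
The molecule carries 2 separate instances of an N-methylamino group (-NHCH3) meeting every constraint; each maps to a distinct set of atoms, giving 2 matches.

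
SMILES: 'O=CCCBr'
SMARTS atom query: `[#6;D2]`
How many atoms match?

The query [#6;D2] means: any carbon bonded to exactly two heavy atoms.
Check the 5 heavy atoms by environment: 3× C (D2) → match; 1× Br (D1) → no; 1× O (D1) → no.
That gives 3 matching atoms.

3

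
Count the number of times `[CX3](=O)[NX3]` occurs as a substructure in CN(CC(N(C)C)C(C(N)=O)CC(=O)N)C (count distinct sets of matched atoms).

2

[CX3](=O)[NX3] is the SMARTS for an amide: a carbonyl carbon bonded to a trivalent nitrogen.
The molecule carries 2 separate instances of a primary amide (-C(=O)NH2) meeting every constraint; each maps to a distinct set of atoms, giving 2 matches.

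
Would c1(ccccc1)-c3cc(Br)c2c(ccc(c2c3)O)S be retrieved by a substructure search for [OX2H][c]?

The pattern [OX2H][c] describes a hydroxyl oxygen attached to an aromatic carbon — a phenol.
The molecule carries a hydroxyl group (-OH), whose atoms satisfy every constraint of the query, so the pattern matches.

Yes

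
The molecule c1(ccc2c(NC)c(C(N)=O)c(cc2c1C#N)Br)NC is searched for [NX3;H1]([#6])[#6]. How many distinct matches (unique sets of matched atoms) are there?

[NX3;H1]([#6])[#6] is the SMARTS for a secondary amine: a trivalent nitrogen with one H, bonded to two carbons.
The molecule carries 2 separate instances of an N-methylamino group (-NHCH3) meeting every constraint; each maps to a distinct set of atoms, giving 2 matches.

2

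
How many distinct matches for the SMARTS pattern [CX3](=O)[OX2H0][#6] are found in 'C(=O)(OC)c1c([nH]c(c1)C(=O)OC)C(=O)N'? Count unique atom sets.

2

[CX3](=O)[OX2H0][#6] is the SMARTS for an ester: a carbonyl carbon bonded to an oxygen that is itself bonded to carbon (no H on that O).
The molecule carries 2 separate instances of a methyl-ester group (-C(=O)OCH3) meeting every constraint; each maps to a distinct set of atoms, giving 2 matches.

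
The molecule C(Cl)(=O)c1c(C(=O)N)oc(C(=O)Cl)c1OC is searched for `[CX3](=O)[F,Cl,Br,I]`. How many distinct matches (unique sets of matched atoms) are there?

2

[CX3](=O)[F,Cl,Br,I] is the SMARTS for an acyl halide: a carbonyl carbon bonded to a halogen.
The molecule carries 2 separate instances of an acyl chloride (-C(=O)Cl) meeting every constraint; each maps to a distinct set of atoms, giving 2 matches.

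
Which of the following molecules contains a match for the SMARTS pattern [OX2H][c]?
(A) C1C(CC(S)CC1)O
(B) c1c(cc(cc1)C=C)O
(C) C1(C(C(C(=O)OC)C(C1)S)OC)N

[OX2H][c] describes a hydroxyl oxygen attached to an aromatic carbon (a phenol).
(A) has a hydroxyl group (-OH) but the -OH is on an aliphatic carbon, not an aromatic c.
(B) contains a hydroxyl group (-OH), which satisfies every atom and bond constraint.
(C) has a methoxy ether (-OCH3) but the oxygen has H0, not H1.
So the answer is (B).

B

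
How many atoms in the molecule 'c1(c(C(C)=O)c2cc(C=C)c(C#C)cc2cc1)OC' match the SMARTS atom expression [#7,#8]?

2

The query [#7,#8] means: nitrogen or oxygen (comma = OR).
Check the 19 heavy atoms by environment: 10× c (aromatic) → no; 7× C → no; 2× O → match.
That gives 2 matching atoms.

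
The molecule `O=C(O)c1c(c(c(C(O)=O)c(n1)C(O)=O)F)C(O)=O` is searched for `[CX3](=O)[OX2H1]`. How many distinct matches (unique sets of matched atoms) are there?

4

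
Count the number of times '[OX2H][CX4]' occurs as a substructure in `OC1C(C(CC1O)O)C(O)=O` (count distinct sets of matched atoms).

[OX2H][CX4] is the SMARTS for an aliphatic alcohol: a hydroxyl oxygen bound to an sp3 (X4) carbon.
The molecule carries 3 separate instances of a hydroxyl group (-OH) meeting every constraint; each maps to a distinct set of atoms, giving 3 matches.

3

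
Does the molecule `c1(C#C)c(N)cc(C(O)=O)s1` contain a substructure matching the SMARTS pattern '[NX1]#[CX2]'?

The pattern [NX1]#[CX2] describes a nitrogen triple-bonded to a two-connected carbon — a nitrile.
The closest candidate here is a primary amino group (-NH2), but the nitrogen is NX3 (three connections), not NX1 triple-bonded. No other fragment satisfies the full query, so there is no match.

No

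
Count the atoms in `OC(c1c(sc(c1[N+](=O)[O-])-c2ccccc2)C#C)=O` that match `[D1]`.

5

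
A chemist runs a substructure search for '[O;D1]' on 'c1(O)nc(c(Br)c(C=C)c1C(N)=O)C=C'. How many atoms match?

2

Check the 15 heavy atoms by environment: 1× n (aromatic, D2) → no; 5× c (aromatic, D3) → no; 1× C (D3) → no; 2× O (D1) → match; 1× N (D1) → no; 2× C (D2) → no; 2× C (D1) → no; 1× Br (D1) → no.
That gives 2 matching atoms.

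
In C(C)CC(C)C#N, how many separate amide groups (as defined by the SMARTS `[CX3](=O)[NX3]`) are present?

[CX3](=O)[NX3] is the SMARTS for an amide: a carbonyl carbon bonded to a trivalent nitrogen.
The molecule has a nitrile (-C#N), but the nitrile N is NX1 (triple-bonded), not NX3; nothing else fits, so there are 0 matches.

0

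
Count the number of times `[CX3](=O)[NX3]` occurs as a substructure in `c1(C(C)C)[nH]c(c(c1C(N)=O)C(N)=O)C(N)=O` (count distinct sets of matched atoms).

3

[CX3](=O)[NX3] is the SMARTS for an amide: a carbonyl carbon bonded to a trivalent nitrogen.
The molecule carries 3 separate instances of a primary amide (-C(=O)NH2) meeting every constraint; each maps to a distinct set of atoms, giving 3 matches.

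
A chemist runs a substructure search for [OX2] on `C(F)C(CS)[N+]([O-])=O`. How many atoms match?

Check the 8 heavy atoms by environment: 3× C (X4) → no; 1× N (charge +1, X3) → no; 1× O (charge -1, X1) → no; 1× O (X1) → no; 1× F (X1) → no; 1× S (X2) → no.
No environment satisfies the query, so 0 matching atoms.

0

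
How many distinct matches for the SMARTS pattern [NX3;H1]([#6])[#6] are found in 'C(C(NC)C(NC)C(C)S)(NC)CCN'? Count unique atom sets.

3

[NX3;H1]([#6])[#6] is the SMARTS for a secondary amine: a trivalent nitrogen with one H, bonded to two carbons.
The molecule carries 3 separate instances of an N-methylamino group (-NHCH3) meeting every constraint; each maps to a distinct set of atoms, giving 3 matches.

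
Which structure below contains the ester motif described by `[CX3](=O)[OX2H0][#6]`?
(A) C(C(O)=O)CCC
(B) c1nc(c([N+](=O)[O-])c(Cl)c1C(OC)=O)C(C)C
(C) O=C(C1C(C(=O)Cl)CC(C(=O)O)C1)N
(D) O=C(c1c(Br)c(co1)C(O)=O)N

B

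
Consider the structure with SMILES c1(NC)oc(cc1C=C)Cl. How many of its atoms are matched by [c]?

The query [c] means: lowercase c matches aromatic carbon only.
Check the 10 heavy atoms by environment: 1× o (aromatic) → no; 4× c (aromatic) → match; 1× N → no; 3× C → no; 1× Cl → no.
That gives 4 matching atoms.

4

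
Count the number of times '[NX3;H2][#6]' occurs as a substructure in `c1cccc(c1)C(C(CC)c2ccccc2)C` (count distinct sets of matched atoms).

0

[NX3;H2][#6] is the SMARTS for a primary amine: a trivalent nitrogen with two H attached to carbon.
No fragment in the molecule satisfies every constraint, giving 0 matches.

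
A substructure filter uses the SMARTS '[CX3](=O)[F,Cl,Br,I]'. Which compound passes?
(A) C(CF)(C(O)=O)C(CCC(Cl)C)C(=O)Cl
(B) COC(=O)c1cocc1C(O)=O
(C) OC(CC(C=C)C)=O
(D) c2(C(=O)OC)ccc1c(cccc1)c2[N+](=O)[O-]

A

[CX3](=O)[F,Cl,Br,I] describes a carbonyl carbon bonded to a halogen (an acyl halide).
(A) contains an acyl chloride (-C(=O)Cl), which satisfies every atom and bond constraint.
(B) has a methyl-ester group (-C(=O)OCH3) but the carbonyl is bonded to -O-C, not to a halogen.
(C) has a carboxylic acid group (-C(=O)OH) but the carbonyl is bonded to -OH, not to a halogen.
(D) has a methyl-ester group (-C(=O)OCH3) but the carbonyl is bonded to -O-C, not to a halogen.
So the answer is (A).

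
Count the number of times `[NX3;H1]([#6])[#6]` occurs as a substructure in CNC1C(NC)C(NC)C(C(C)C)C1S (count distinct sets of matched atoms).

[NX3;H1]([#6])[#6] is the SMARTS for a secondary amine: a trivalent nitrogen with one H, bonded to two carbons.
The molecule carries 3 separate instances of an N-methylamino group (-NHCH3) meeting every constraint; each maps to a distinct set of atoms, giving 3 matches.

3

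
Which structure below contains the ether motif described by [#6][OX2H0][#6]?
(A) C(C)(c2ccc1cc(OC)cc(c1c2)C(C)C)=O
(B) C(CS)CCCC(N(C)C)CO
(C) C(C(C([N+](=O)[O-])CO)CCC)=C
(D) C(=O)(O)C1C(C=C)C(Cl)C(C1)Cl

[#6][OX2H0][#6] describes an aliphatic oxygen bridging two carbons with no H on the oxygen (an ether).
(A) contains a methoxy ether (-OCH3), which satisfies every atom and bond constraint.
(B) has a hydroxyl group (-OH) but the oxygen has H1, not H0 bridging two carbons.
(C) has a hydroxyl group (-OH) but the oxygen has H1, not H0 bridging two carbons.
(D) has a carboxylic acid group (-C(=O)OH) but the -OH oxygen has H1; the =O is OX1, not OX2.
So the answer is (A).

A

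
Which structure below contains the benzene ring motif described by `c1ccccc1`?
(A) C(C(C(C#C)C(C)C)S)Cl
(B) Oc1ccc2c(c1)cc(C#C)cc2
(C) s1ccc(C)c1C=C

B

c1ccccc1 describes six aromatic carbons in a ring (a benzene ring).
(A) has a methyl group (-CH3) but no six-membered all-carbon aromatic ring is present.
(B) contains the required atom environment, so the pattern matches.
(C) has a methyl group (-CH3) but no six-membered all-carbon aromatic ring is present.
So the answer is (B).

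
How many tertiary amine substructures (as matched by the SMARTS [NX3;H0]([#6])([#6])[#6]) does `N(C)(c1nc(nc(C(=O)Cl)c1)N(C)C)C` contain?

[NX3;H0]([#6])([#6])[#6] is the SMARTS for a tertiary amine: a trivalent nitrogen with no H, bonded to three carbons.
The molecule carries 2 separate instances of a dimethylamino group (-N(CH3)2) meeting every constraint; each maps to a distinct set of atoms, giving 2 matches.

2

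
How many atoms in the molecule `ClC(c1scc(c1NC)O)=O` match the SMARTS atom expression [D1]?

4

The query [D1] means: atom with exactly one heavy-atom neighbour (degree 1).
Check the 11 heavy atoms by environment: 1× s (aromatic, D2) → no; 1× c (aromatic, D2) → no; 3× c (aromatic, D3) → no; 2× O (D1) → match; 1× N (D2) → no; 1× C (D1) → match; 1× C (D3) → no; 1× Cl (D1) → match.
Summing the matching environments: 2 + 1 + 1 = 4 matching atoms.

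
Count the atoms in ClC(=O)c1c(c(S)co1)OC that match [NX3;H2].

0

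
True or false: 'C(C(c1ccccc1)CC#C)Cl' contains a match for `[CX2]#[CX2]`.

True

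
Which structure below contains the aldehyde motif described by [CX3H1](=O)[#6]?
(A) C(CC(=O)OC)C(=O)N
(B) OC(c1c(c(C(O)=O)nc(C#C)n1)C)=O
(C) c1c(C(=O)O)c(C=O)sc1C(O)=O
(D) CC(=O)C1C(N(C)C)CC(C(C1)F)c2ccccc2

[CX3H1](=O)[#6] describes an sp2 carbon with one H, double-bonded to O and single-bonded to carbon (an aldehyde).
(A) has a methyl-ester group (-C(=O)OCH3) but the carbonyl carbon has H0, not H1.
(B) has a carboxylic acid group (-C(=O)OH) but the carbonyl carbon has H0 and is bonded to O, not H1.
(C) contains an aldehyde (-CHO), which satisfies every atom and bond constraint.
(D) has an acetyl/ketone group (-C(=O)CH3) but the carbonyl carbon has H0 (two carbon neighbours), not H1.
So the answer is (C).

C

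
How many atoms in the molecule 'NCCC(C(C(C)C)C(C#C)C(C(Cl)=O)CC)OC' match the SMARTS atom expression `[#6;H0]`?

2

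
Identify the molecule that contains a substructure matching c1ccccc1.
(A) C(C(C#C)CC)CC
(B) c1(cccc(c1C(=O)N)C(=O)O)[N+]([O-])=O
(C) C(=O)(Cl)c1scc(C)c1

B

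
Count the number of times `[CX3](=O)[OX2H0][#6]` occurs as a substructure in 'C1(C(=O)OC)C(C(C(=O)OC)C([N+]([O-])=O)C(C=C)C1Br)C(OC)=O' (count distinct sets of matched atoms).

[CX3](=O)[OX2H0][#6] is the SMARTS for an ester: a carbonyl carbon bonded to an oxygen that is itself bonded to carbon (no H on that O).
The molecule carries 3 separate instances of a methyl-ester group (-C(=O)OCH3) meeting every constraint; each maps to a distinct set of atoms, giving 3 matches.

3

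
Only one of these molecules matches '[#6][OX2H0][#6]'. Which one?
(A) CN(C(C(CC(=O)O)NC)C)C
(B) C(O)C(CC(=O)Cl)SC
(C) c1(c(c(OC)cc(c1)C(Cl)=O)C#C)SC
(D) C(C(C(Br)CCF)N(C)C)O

C

[#6][OX2H0][#6] describes an aliphatic oxygen bridging two carbons with no H on the oxygen (an ether).
(A) has a carboxylic acid group (-C(=O)OH) but the -OH oxygen has H1; the =O is OX1, not OX2.
(B) has a hydroxyl group (-OH) but the oxygen has H1, not H0 bridging two carbons.
(C) contains a methoxy ether (-OCH3), which satisfies every atom and bond constraint.
(D) has a hydroxyl group (-OH) but the oxygen has H1, not H0 bridging two carbons.
So the answer is (C).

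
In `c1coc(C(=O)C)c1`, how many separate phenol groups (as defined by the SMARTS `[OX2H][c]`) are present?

[OX2H][c] is the SMARTS for a phenol: a hydroxyl oxygen attached to an aromatic carbon.
No fragment in the molecule satisfies every constraint, giving 0 matches.

0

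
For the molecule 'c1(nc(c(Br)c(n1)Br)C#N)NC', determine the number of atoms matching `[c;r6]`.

Check the 12 heavy atoms by environment: 2× n (aromatic, in 6-ring) → no; 4× c (aromatic, in 6-ring) → match; 2× Br (acyclic) → no; 2× C (acyclic) → no; 2× N (acyclic) → no.
That gives 4 matching atoms.

4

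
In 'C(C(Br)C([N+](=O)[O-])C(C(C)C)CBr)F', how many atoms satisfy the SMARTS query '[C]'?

8

The query [C] means: uppercase C matches aliphatic (non-aromatic) carbon only.
Check the 14 heavy atoms by environment: 8× C → match; 2× Br → no; 1× N (charge +1) → no; 1× O (charge -1) → no; 1× O → no; 1× F → no.
That gives 8 matching atoms.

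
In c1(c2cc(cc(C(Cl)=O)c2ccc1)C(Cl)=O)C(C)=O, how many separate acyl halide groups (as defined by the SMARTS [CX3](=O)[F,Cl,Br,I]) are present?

2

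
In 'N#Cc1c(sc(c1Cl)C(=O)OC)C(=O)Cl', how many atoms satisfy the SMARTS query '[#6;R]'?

The query [#6;R] means: carbon that is part of a ring.
Check the 15 heavy atoms by environment: 1× s (aromatic, in 5-ring) → no; 4× c (aromatic, in 5-ring) → match; 4× C (acyclic) → no; 1× N (acyclic) → no; 3× O (acyclic) → no; 2× Cl (acyclic) → no.
That gives 4 matching atoms.

4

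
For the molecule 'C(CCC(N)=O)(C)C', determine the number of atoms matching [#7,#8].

2

Check the 8 heavy atoms by environment: 6× C → no; 1× O → match; 1× N → match.
Summing the matching environments: 1 + 1 = 2 matching atoms.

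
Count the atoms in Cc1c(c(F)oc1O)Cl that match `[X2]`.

2

The query [X2] means: any atom with exactly two total connections (bonds + H).
Check the 9 heavy atoms by environment: 1× o (aromatic, X2) → match; 4× c (aromatic, X3) → no; 1× F (X1) → no; 1× Cl (X1) → no; 1× C (X4) → no; 1× O (X2) → match.
Summing the matching environments: 1 + 1 = 2 matching atoms.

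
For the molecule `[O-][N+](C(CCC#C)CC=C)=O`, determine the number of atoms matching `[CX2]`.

2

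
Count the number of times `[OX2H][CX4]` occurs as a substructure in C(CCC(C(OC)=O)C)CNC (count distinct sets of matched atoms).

[OX2H][CX4] is the SMARTS for an aliphatic alcohol: a hydroxyl oxygen bound to an sp3 (X4) carbon.
No fragment in the molecule satisfies every constraint, giving 0 matches.

0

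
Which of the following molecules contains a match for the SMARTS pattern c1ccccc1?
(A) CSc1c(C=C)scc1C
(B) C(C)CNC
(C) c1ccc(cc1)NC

C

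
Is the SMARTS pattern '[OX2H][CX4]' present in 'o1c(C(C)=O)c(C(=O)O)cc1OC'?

No

The pattern [OX2H][CX4] describes a hydroxyl oxygen bound to an sp3 (X4) carbon — an aliphatic alcohol.
The closest candidate here is a carboxylic acid group (-C(=O)OH), but the -OH is on a CX3 carbonyl carbon, not a CX4 carbon. No other fragment satisfies the full query, so there is no match.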